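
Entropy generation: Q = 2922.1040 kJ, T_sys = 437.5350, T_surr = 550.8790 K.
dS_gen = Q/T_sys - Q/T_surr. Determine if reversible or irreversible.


dS_sys = 2922.1040/437.5350 = 6.6786 kJ/K
dS_surr = -2922.1040/550.8790 = -5.3044 kJ/K
dS_gen = 6.6786 - 5.3044 = 1.3741 kJ/K (irreversible)

dS_gen = 1.3741 kJ/K, irreversible


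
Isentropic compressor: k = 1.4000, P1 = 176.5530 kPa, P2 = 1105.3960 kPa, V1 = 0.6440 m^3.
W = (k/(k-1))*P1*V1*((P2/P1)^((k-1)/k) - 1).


(k-1)/k = 0.2857
(P2/P1)^exp = 1.6889
W = 3.5000 * 176.5530 * 0.6440 * (1.6889 - 1) = 274.1609 kJ

274.1609 kJ


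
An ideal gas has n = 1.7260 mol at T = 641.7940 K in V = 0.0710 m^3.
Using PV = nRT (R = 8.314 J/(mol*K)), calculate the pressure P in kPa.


P = nRT/V = 1.7260 * 8.314 * 641.7940 / 0.0710
= 9209.7208 / 0.0710 = 129714.3774 Pa = 129.7144 kPa

129.7144 kPa


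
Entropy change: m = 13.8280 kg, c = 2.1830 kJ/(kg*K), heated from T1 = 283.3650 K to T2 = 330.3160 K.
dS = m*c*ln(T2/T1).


T2/T1 = 1.1657
ln(T2/T1) = 0.1533
dS = 13.8280 * 2.1830 * 0.1533 = 4.6280 kJ/K

4.6280 kJ/K


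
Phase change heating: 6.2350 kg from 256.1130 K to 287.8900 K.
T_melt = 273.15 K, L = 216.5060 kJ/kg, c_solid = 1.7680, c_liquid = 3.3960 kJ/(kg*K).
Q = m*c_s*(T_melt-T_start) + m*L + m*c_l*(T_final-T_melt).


Q1 (sensible, solid) = 6.2350 * 1.7680 * 17.0370 = 187.8070 kJ
Q2 (latent) = 6.2350 * 216.5060 = 1349.9149 kJ
Q3 (sensible, liquid) = 6.2350 * 3.3960 * 14.7400 = 312.1056 kJ
Q_total = 1849.8276 kJ

1849.8276 kJ


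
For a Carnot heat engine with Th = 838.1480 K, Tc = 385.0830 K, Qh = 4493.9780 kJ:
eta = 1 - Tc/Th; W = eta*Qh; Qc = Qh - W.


eta = 1 - 385.0830/838.1480 = 0.5406
W = 0.5406 * 4493.9780 = 2429.2418 kJ
Qc = 4493.9780 - 2429.2418 = 2064.7362 kJ

eta = 54.0555%, W = 2429.2418 kJ, Qc = 2064.7362 kJ


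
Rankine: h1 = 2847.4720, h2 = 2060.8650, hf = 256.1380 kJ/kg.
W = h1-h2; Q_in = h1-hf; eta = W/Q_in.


W = 786.6070 kJ/kg
Q_in = 2591.3340 kJ/kg
eta = 0.3036 = 30.3553%

eta = 30.3553%


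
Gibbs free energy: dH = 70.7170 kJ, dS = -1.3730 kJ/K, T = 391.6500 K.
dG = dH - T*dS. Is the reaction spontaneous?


T*dS = 391.6500 * -1.3730 = -537.7355 kJ
dG = 70.7170 + 537.7355 = 608.4524 kJ (non-spontaneous)

dG = 608.4524 kJ, non-spontaneous


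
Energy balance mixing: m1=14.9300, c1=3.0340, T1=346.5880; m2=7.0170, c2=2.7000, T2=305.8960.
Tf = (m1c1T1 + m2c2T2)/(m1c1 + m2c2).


num = 21495.0865
den = 64.2435
Tf = 334.5876 K

334.5876 K


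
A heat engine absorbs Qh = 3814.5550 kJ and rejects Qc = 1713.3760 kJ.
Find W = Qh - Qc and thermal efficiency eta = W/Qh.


W = 3814.5550 - 1713.3760 = 2101.1790 kJ
eta = 2101.1790 / 3814.5550 = 0.5508 = 55.0832%

W = 2101.1790 kJ, eta = 55.0832%


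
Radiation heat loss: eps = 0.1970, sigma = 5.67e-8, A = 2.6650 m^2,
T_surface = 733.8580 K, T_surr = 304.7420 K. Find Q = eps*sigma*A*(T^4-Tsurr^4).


T^4 = 2.9003e+11
Tsurr^4 = 8.6244e+09
Q = 0.1970 * 5.67e-8 * 2.6650 * 2.8141e+11 = 8376.9243 W

8376.9243 W


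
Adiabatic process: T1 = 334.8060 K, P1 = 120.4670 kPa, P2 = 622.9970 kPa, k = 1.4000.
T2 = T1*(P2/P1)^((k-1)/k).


(k-1)/k = 0.2857
(P2/P1)^exp = 1.5992
T2 = 334.8060 * 1.5992 = 535.4070 K

535.4070 K


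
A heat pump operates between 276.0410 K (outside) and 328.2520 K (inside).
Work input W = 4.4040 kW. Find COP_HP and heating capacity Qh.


COP = 328.2520 / 52.2110 = 6.2870
Qh = 6.2870 * 4.4040 = 27.6881 kW

COP = 6.2870, Qh = 27.6881 kW


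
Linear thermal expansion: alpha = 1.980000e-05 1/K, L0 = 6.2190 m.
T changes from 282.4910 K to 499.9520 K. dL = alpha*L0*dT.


dT = 217.4610 K
dL = 1.980000e-05 * 6.2190 * 217.4610 = 0.026777 m
L_final = 6.245777 m

dL = 0.026777 m


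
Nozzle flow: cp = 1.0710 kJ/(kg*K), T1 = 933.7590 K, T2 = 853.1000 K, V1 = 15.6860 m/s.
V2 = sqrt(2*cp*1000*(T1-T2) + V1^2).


dT = 80.6590 K
2*cp*1000*dT = 172771.5780
V1^2 = 246.0506
V2 = sqrt(173017.6286) = 415.9539 m/s

415.9539 m/s


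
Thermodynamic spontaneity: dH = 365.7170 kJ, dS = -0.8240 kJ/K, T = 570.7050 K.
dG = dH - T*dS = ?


T*dS = 570.7050 * -0.8240 = -470.2609 kJ
dG = 365.7170 + 470.2609 = 835.9779 kJ (non-spontaneous)

dG = 835.9779 kJ, non-spontaneous


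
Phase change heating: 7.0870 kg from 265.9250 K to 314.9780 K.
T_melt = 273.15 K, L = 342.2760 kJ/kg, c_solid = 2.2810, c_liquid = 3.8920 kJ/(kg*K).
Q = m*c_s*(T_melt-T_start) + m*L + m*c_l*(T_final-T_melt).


Q1 (sensible, solid) = 7.0870 * 2.2810 * 7.2250 = 116.7954 kJ
Q2 (latent) = 7.0870 * 342.2760 = 2425.7100 kJ
Q3 (sensible, liquid) = 7.0870 * 3.8920 * 41.8280 = 1153.7252 kJ
Q_total = 3696.2305 kJ

3696.2305 kJ


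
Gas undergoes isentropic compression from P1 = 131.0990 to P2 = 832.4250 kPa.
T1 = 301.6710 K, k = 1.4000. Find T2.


(k-1)/k = 0.2857
(P2/P1)^exp = 1.6957
T2 = 301.6710 * 1.6957 = 511.5516 K

511.5516 K


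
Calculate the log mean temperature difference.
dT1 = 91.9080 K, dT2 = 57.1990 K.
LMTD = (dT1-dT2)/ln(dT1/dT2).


dT1/dT2 = 1.6068
ln(dT1/dT2) = 0.4743
LMTD = 34.7090 / 0.4743 = 73.1869 K

73.1869 K


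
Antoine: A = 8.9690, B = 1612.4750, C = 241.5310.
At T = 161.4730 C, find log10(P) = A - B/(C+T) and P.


C+T = 403.0040
B/(C+T) = 4.0011
log10(P) = 8.9690 - 4.0011 = 4.9679
P = 10^4.9679 = 92866.9224 mmHg

92866.9224 mmHg


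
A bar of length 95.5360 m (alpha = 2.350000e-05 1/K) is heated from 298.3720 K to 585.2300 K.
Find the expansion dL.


dT = 286.8580 K
dL = 2.350000e-05 * 95.5360 * 286.8580 = 0.644024 m
L_final = 96.180024 m

dL = 0.644024 m


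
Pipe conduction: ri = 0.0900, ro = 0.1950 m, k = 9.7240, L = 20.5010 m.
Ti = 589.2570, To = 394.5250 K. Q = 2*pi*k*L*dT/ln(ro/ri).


dT = 194.7320 K
ln(ro/ri) = 0.7732
Q = 2*pi*9.7240*20.5010*194.7320 / 0.7732 = 315464.8840 W

315464.8840 W


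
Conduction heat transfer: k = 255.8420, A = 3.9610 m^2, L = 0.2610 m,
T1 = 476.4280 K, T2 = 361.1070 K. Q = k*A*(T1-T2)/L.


dT = 115.3210 K
Q = 255.8420 * 3.9610 * 115.3210 / 0.2610 = 447759.2600 W

447759.2600 W


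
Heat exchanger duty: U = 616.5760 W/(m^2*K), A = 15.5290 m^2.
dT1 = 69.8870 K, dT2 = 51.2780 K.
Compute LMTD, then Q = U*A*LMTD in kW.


LMTD = 60.1031 K
Q = 616.5760 * 15.5290 * 60.1031 = 575475.9293 W = 575.4759 kW

575.4759 kW


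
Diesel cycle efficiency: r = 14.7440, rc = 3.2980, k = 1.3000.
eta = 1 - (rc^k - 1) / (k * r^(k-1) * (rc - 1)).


r^(k-1) = 2.2417
rc^k = 4.7177
eta = 0.4449 = 44.4875%

44.4875%


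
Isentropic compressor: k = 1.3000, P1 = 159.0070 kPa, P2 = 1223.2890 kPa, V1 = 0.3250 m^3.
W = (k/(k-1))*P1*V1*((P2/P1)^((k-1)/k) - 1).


(k-1)/k = 0.2308
(P2/P1)^exp = 1.6014
W = 4.3333 * 159.0070 * 0.3250 * (1.6014 - 1) = 134.6643 kJ

134.6643 kJ


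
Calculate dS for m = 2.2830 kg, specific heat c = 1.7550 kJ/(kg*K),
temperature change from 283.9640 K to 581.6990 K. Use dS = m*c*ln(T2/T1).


T2/T1 = 2.0485
ln(T2/T1) = 0.7171
dS = 2.2830 * 1.7550 * 0.7171 = 2.8732 kJ/K

2.8732 kJ/K


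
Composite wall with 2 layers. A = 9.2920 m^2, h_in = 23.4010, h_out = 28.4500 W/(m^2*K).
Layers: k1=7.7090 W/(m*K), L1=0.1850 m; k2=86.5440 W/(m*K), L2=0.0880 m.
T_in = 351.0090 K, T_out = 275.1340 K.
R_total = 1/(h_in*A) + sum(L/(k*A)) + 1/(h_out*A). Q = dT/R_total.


R_conv_in = 1/(23.4010*9.2920) = 0.0046
R_1 = 0.1850/(7.7090*9.2920) = 0.0026
R_2 = 0.0880/(86.5440*9.2920) = 0.0001
R_conv_out = 1/(28.4500*9.2920) = 0.0038
R_total = 0.0111 K/W
Q = 75.8750 / 0.0111 = 6851.7848 W

R_total = 0.0111 K/W, Q = 6851.7848 W


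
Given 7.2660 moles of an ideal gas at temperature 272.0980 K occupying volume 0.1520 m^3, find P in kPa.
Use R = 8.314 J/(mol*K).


P = nRT/V = 7.2660 * 8.314 * 272.0980 / 0.1520
= 16437.3107 / 0.1520 = 108140.2017 Pa = 108.1402 kPa

108.1402 kPa


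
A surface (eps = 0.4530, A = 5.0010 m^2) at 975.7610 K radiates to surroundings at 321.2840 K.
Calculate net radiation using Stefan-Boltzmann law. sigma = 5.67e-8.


T^4 = 9.0651e+11
Tsurr^4 = 1.0655e+10
Q = 0.4530 * 5.67e-8 * 5.0010 * 8.9586e+11 = 115073.9554 W

115073.9554 W


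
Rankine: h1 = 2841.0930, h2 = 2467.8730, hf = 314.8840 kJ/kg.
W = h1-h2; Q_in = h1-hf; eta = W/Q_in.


W = 373.2200 kJ/kg
Q_in = 2526.2090 kJ/kg
eta = 0.1477 = 14.7739%

eta = 14.7739%


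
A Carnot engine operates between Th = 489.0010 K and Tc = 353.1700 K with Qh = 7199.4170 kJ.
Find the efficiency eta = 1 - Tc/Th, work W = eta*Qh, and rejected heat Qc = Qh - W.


eta = 1 - 353.1700/489.0010 = 0.2778
W = 0.2778 * 7199.4170 = 1999.7996 kJ
Qc = 7199.4170 - 1999.7996 = 5199.6174 kJ

eta = 27.7772%, W = 1999.7996 kJ, Qc = 5199.6174 kJ


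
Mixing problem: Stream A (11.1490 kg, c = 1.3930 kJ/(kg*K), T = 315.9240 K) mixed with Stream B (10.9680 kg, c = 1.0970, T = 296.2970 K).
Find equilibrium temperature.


num = 8471.4904
den = 27.5625
Tf = 307.3562 K

307.3562 K


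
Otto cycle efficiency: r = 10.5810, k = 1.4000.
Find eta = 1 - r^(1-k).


r^(k-1) = 2.5693
eta = 1 - 1/2.5693 = 0.6108 = 61.0785%

61.0785%


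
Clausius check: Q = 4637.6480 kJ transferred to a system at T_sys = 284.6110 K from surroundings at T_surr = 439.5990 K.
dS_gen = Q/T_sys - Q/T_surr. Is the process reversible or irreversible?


dS_sys = 4637.6480/284.6110 = 16.2947 kJ/K
dS_surr = -4637.6480/439.5990 = -10.5497 kJ/K
dS_gen = 16.2947 - 10.5497 = 5.7450 kJ/K (irreversible)

dS_gen = 5.7450 kJ/K, irreversible


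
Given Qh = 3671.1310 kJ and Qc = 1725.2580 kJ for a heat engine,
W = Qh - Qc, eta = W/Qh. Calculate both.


W = 3671.1310 - 1725.2580 = 1945.8730 kJ
eta = 1945.8730 / 3671.1310 = 0.5300 = 53.0047%

W = 1945.8730 kJ, eta = 53.0047%


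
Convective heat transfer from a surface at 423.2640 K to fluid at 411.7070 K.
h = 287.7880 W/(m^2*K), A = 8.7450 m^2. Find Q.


dT = 11.5570 K
Q = 287.7880 * 8.7450 * 11.5570 = 29085.5719 W

29085.5719 W


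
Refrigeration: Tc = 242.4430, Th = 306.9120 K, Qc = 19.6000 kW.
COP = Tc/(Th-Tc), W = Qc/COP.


COP = 242.4430 / 64.4690 = 3.7606
W = 19.6000 / 3.7606 = 5.2119 kW

COP = 3.7606, W = 5.2119 kW


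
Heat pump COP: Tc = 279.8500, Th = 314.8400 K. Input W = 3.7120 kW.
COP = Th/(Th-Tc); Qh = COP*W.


COP = 314.8400 / 34.9900 = 8.9980
Qh = 8.9980 * 3.7120 = 33.4006 kW

COP = 8.9980, Qh = 33.4006 kW


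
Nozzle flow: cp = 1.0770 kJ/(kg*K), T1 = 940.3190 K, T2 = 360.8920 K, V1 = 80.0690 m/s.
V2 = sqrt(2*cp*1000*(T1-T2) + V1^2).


dT = 579.4270 K
2*cp*1000*dT = 1248085.7580
V1^2 = 6411.0448
V2 = sqrt(1254496.8028) = 1120.0432 m/s

1120.0432 m/s


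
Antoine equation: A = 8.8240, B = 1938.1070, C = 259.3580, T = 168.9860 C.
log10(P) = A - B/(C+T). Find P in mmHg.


C+T = 428.3440
B/(C+T) = 4.5247
log10(P) = 8.8240 - 4.5247 = 4.2993
P = 10^4.2993 = 19922.7485 mmHg

19922.7485 mmHg


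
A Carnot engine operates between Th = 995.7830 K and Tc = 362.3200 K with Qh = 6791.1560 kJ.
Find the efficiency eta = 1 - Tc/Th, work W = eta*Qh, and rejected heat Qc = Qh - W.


eta = 1 - 362.3200/995.7830 = 0.6361
W = 0.6361 * 6791.1560 = 4320.1642 kJ
Qc = 6791.1560 - 4320.1642 = 2470.9918 kJ

eta = 63.6146%, W = 4320.1642 kJ, Qc = 2470.9918 kJ


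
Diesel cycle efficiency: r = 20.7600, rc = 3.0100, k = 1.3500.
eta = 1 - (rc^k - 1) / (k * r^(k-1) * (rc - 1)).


r^(k-1) = 2.8909
rc^k = 4.4265
eta = 0.5632 = 56.3186%

56.3186%


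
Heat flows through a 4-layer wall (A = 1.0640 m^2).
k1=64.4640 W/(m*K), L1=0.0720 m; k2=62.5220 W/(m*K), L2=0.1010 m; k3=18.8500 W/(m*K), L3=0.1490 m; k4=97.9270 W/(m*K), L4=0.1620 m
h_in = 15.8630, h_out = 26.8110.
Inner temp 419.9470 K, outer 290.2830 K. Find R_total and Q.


R_conv_in = 1/(15.8630*1.0640) = 0.0592
R_1 = 0.0720/(64.4640*1.0640) = 0.0010
R_2 = 0.1010/(62.5220*1.0640) = 0.0015
R_3 = 0.1490/(18.8500*1.0640) = 0.0074
R_4 = 0.1620/(97.9270*1.0640) = 0.0016
R_conv_out = 1/(26.8110*1.0640) = 0.0351
R_total = 0.1059 K/W
Q = 129.6640 / 0.1059 = 1224.9283 W

R_total = 0.1059 K/W, Q = 1224.9283 W


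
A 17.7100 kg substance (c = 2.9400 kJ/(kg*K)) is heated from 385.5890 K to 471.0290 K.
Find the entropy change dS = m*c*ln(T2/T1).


T2/T1 = 1.2216
ln(T2/T1) = 0.2001
dS = 17.7100 * 2.9400 * 0.2001 = 10.4212 kJ/K

10.4212 kJ/K


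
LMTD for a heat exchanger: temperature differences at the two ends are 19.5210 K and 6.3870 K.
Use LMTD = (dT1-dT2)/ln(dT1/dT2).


dT1/dT2 = 3.0564
ln(dT1/dT2) = 1.1172
LMTD = 13.1340 / 1.1172 = 11.7559 K

11.7559 K


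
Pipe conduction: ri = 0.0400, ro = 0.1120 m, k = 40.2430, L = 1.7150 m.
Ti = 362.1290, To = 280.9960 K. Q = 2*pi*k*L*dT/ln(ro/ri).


dT = 81.1330 K
ln(ro/ri) = 1.0296
Q = 2*pi*40.2430*1.7150*81.1330 / 1.0296 = 34170.8004 W

34170.8004 W


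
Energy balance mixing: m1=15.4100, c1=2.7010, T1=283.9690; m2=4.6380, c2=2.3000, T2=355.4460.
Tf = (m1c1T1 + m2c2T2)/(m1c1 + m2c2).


num = 15611.1588
den = 52.2898
Tf = 298.5507 K

298.5507 K


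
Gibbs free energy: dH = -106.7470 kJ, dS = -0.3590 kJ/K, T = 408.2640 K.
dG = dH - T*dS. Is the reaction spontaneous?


T*dS = 408.2640 * -0.3590 = -146.5668 kJ
dG = -106.7470 + 146.5668 = 39.8198 kJ (non-spontaneous)

dG = 39.8198 kJ, non-spontaneous


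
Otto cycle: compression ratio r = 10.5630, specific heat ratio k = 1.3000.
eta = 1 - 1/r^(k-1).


r^(k-1) = 2.0283
eta = 1 - 1/2.0283 = 0.5070 = 50.6981%

50.6981%


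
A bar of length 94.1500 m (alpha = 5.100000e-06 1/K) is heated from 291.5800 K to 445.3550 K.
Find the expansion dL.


dT = 153.7750 K
dL = 5.100000e-06 * 94.1500 * 153.7750 = 0.073837 m
L_final = 94.223837 m

dL = 0.073837 m


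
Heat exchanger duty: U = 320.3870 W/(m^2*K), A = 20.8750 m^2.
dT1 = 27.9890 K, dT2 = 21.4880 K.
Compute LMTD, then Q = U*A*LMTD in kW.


LMTD = 24.5955 K
Q = 320.3870 * 20.8750 * 24.5955 = 164496.4556 W = 164.4965 kW

164.4965 kW


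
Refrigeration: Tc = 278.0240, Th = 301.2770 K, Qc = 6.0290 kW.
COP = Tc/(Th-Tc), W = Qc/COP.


COP = 278.0240 / 23.2530 = 11.9565
W = 6.0290 / 11.9565 = 0.5042 kW

COP = 11.9565, W = 0.5042 kW


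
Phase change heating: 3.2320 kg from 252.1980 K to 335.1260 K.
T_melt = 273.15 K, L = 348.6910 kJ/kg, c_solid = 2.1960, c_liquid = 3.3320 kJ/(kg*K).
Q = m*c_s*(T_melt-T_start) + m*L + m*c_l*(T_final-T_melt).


Q1 (sensible, solid) = 3.2320 * 2.1960 * 20.9520 = 148.7062 kJ
Q2 (latent) = 3.2320 * 348.6910 = 1126.9693 kJ
Q3 (sensible, liquid) = 3.2320 * 3.3320 * 61.9760 = 667.4210 kJ
Q_total = 1943.0966 kJ

1943.0966 kJ


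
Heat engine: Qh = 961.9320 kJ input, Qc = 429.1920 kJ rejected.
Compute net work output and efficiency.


W = 961.9320 - 429.1920 = 532.7400 kJ
eta = 532.7400 / 961.9320 = 0.5538 = 55.3823%

W = 532.7400 kJ, eta = 55.3823%


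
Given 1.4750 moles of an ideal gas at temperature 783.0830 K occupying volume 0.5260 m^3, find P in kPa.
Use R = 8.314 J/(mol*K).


P = nRT/V = 1.4750 * 8.314 * 783.0830 / 0.5260
= 9603.0643 / 0.5260 = 18256.7762 Pa = 18.2568 kPa

18.2568 kPa


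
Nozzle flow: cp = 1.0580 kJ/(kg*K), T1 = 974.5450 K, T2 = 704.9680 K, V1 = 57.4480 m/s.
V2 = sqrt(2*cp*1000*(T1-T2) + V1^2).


dT = 269.5770 K
2*cp*1000*dT = 570424.9320
V1^2 = 3300.2727
V2 = sqrt(573725.2047) = 757.4465 m/s

757.4465 m/s


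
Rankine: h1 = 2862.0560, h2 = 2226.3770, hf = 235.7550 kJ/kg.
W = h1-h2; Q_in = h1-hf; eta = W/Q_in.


W = 635.6790 kJ/kg
Q_in = 2626.3010 kJ/kg
eta = 0.2420 = 24.2043%

eta = 24.2043%


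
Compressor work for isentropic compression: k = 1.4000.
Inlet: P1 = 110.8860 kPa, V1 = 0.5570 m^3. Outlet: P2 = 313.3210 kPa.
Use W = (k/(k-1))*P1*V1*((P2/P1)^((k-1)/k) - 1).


(k-1)/k = 0.2857
(P2/P1)^exp = 1.3455
W = 3.5000 * 110.8860 * 0.5570 * (1.3455 - 1) = 74.6913 kJ

74.6913 kJ


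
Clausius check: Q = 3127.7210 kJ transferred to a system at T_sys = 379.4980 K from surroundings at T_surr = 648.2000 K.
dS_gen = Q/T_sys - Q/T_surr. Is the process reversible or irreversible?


dS_sys = 3127.7210/379.4980 = 8.2417 kJ/K
dS_surr = -3127.7210/648.2000 = -4.8252 kJ/K
dS_gen = 8.2417 - 4.8252 = 3.4165 kJ/K (irreversible)

dS_gen = 3.4165 kJ/K, irreversible


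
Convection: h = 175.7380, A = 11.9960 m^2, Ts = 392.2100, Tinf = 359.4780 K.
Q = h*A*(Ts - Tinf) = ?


dT = 32.7320 K
Q = 175.7380 * 11.9960 * 32.7320 = 69004.0656 W

69004.0656 W


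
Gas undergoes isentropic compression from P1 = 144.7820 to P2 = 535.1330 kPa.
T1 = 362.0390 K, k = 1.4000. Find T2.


(k-1)/k = 0.2857
(P2/P1)^exp = 1.4528
T2 = 362.0390 * 1.4528 = 525.9795 K

525.9795 K


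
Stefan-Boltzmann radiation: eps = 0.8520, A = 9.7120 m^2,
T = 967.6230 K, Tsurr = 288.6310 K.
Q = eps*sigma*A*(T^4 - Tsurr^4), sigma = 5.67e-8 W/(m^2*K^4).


T^4 = 8.7665e+11
Tsurr^4 = 6.9402e+09
Q = 0.8520 * 5.67e-8 * 9.7120 * 8.6971e+11 = 408041.3483 W

408041.3483 W


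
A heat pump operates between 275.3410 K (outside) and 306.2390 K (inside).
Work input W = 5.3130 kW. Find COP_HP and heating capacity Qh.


COP = 306.2390 / 30.8980 = 9.9113
Qh = 9.9113 * 5.3130 = 52.6587 kW

COP = 9.9113, Qh = 52.6587 kW


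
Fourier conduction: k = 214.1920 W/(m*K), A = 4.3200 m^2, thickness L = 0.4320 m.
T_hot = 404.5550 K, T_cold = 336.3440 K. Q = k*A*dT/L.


dT = 68.2110 K
Q = 214.1920 * 4.3200 * 68.2110 / 0.4320 = 146102.5051 W

146102.5051 W


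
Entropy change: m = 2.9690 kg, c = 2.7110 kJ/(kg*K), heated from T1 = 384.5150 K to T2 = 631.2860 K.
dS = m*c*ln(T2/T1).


T2/T1 = 1.6418
ln(T2/T1) = 0.4958
dS = 2.9690 * 2.7110 * 0.4958 = 3.9905 kJ/K

3.9905 kJ/K


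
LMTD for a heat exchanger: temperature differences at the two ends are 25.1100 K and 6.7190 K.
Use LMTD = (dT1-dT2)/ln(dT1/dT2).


dT1/dT2 = 3.7372
ln(dT1/dT2) = 1.3183
LMTD = 18.3910 / 1.3183 = 13.9503 K

13.9503 K


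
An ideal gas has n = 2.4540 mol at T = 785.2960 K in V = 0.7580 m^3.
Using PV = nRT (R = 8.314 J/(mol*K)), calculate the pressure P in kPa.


P = nRT/V = 2.4540 * 8.314 * 785.2960 / 0.7580
= 16022.0456 / 0.7580 = 21137.2633 Pa = 21.1373 kPa

21.1373 kPa


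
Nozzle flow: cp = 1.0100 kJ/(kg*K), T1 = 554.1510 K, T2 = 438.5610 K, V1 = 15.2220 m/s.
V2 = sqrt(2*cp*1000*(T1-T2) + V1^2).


dT = 115.5900 K
2*cp*1000*dT = 233491.8000
V1^2 = 231.7093
V2 = sqrt(233723.5093) = 483.4496 m/s

483.4496 m/s


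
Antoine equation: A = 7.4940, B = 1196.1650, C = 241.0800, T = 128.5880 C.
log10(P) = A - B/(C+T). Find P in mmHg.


C+T = 369.6680
B/(C+T) = 3.2358
log10(P) = 7.4940 - 3.2358 = 4.2582
P = 10^4.2582 = 18122.5023 mmHg

18122.5023 mmHg


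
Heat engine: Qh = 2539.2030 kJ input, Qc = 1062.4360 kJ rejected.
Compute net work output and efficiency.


W = 2539.2030 - 1062.4360 = 1476.7670 kJ
eta = 1476.7670 / 2539.2030 = 0.5816 = 58.1587%

W = 1476.7670 kJ, eta = 58.1587%


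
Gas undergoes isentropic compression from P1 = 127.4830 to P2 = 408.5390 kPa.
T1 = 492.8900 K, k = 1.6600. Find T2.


(k-1)/k = 0.3976
(P2/P1)^exp = 1.5889
T2 = 492.8900 * 1.5889 = 783.1478 K

783.1478 K


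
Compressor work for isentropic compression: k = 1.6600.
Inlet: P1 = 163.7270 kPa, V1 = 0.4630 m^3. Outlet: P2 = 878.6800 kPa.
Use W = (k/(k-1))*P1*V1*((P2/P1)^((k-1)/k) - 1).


(k-1)/k = 0.3976
(P2/P1)^exp = 1.9504
W = 2.5152 * 163.7270 * 0.4630 * (1.9504 - 1) = 181.2075 kJ

181.2075 kJ


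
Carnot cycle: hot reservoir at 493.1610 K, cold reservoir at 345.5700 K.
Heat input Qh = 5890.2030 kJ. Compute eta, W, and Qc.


eta = 1 - 345.5700/493.1610 = 0.2993
W = 0.2993 * 5890.2030 = 1762.7934 kJ
Qc = 5890.2030 - 1762.7934 = 4127.4096 kJ

eta = 29.9275%, W = 1762.7934 kJ, Qc = 4127.4096 kJ


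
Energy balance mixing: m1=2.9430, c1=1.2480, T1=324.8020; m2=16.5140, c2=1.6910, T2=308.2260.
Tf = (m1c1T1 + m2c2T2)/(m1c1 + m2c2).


num = 9800.2183
den = 31.5980
Tf = 310.1527 K

310.1527 K


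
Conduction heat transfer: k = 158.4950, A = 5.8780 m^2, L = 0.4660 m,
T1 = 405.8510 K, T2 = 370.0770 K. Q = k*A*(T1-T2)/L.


dT = 35.7740 K
Q = 158.4950 * 5.8780 * 35.7740 / 0.4660 = 71519.8729 W

71519.8729 W


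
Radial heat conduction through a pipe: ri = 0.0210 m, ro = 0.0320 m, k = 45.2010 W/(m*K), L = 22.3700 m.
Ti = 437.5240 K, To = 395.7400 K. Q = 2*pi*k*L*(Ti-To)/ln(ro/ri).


dT = 41.7840 K
ln(ro/ri) = 0.4212
Q = 2*pi*45.2010*22.3700*41.7840 / 0.4212 = 630233.7583 W

630233.7583 W


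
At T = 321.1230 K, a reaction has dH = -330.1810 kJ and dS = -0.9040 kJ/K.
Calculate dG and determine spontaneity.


T*dS = 321.1230 * -0.9040 = -290.2952 kJ
dG = -330.1810 + 290.2952 = -39.8858 kJ (spontaneous)

dG = -39.8858 kJ, spontaneous


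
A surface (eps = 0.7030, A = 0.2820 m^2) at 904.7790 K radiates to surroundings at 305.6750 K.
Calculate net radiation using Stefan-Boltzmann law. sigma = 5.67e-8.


T^4 = 6.7015e+11
Tsurr^4 = 8.7305e+09
Q = 0.7030 * 5.67e-8 * 0.2820 * 6.6142e+11 = 7434.6834 W

7434.6834 W


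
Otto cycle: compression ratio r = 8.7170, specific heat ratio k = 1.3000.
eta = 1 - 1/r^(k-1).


r^(k-1) = 1.9147
eta = 1 - 1/1.9147 = 0.4777 = 47.7736%

47.7736%


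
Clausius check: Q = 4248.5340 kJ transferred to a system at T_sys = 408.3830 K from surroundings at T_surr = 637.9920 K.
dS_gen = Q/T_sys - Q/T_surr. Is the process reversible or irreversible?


dS_sys = 4248.5340/408.3830 = 10.4033 kJ/K
dS_surr = -4248.5340/637.9920 = -6.6592 kJ/K
dS_gen = 10.4033 - 6.6592 = 3.7441 kJ/K (irreversible)

dS_gen = 3.7441 kJ/K, irreversible


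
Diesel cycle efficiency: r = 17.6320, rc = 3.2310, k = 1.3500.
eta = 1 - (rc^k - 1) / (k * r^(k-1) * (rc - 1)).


r^(k-1) = 2.7303
rc^k = 4.8709
eta = 0.5293 = 52.9275%

52.9275%


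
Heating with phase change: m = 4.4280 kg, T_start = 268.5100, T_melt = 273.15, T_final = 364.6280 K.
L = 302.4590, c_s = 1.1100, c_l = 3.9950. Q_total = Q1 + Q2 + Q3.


Q1 (sensible, solid) = 4.4280 * 1.1100 * 4.6400 = 22.8060 kJ
Q2 (latent) = 4.4280 * 302.4590 = 1339.2885 kJ
Q3 (sensible, liquid) = 4.4280 * 3.9950 * 91.4780 = 1618.2330 kJ
Q_total = 2980.3274 kJ

2980.3274 kJ


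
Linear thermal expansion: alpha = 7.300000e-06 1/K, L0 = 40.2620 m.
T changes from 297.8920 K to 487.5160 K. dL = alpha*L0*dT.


dT = 189.6240 K
dL = 7.300000e-06 * 40.2620 * 189.6240 = 0.055733 m
L_final = 40.317733 m

dL = 0.055733 m


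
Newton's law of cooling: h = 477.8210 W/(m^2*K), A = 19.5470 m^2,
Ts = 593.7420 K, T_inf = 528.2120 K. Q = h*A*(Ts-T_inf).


dT = 65.5300 K
Q = 477.8210 * 19.5470 * 65.5300 = 612048.0432 W

612048.0432 W


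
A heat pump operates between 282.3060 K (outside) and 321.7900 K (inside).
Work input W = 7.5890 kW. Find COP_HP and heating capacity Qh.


COP = 321.7900 / 39.4840 = 8.1499
Qh = 8.1499 * 7.5890 = 61.8495 kW

COP = 8.1499, Qh = 61.8495 kW


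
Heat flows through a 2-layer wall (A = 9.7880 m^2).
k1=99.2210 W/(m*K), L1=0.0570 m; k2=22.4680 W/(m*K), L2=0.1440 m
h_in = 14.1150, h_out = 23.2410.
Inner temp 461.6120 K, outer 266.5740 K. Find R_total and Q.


R_conv_in = 1/(14.1150*9.7880) = 0.0072
R_1 = 0.0570/(99.2210*9.7880) = 5.8692e-05
R_2 = 0.1440/(22.4680*9.7880) = 0.0007
R_conv_out = 1/(23.2410*9.7880) = 0.0044
R_total = 0.0123 K/W
Q = 195.0380 / 0.0123 = 15795.7108 W

R_total = 0.0123 K/W, Q = 15795.7108 W


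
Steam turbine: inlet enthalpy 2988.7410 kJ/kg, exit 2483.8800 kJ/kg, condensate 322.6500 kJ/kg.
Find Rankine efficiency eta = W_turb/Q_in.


W = 504.8610 kJ/kg
Q_in = 2666.0910 kJ/kg
eta = 0.1894 = 18.9364%

eta = 18.9364%


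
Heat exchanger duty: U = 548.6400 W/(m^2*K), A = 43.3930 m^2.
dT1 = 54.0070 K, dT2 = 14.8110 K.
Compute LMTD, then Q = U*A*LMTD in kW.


LMTD = 30.2966 K
Q = 548.6400 * 43.3930 * 30.2966 = 721274.7114 W = 721.2747 kW

721.2747 kW


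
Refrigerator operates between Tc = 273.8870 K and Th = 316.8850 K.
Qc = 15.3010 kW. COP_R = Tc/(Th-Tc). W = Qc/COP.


COP = 273.8870 / 42.9980 = 6.3698
W = 15.3010 / 6.3698 = 2.4021 kW

COP = 6.3698, W = 2.4021 kW


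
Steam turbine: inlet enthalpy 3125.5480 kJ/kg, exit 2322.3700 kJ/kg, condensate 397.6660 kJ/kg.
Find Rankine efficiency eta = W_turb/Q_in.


W = 803.1780 kJ/kg
Q_in = 2727.8820 kJ/kg
eta = 0.2944 = 29.4433%

eta = 29.4433%


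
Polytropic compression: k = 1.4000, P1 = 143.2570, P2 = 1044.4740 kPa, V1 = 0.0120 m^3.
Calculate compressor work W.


(k-1)/k = 0.2857
(P2/P1)^exp = 1.7640
W = 3.5000 * 143.2570 * 0.0120 * (1.7640 - 1) = 4.5971 kJ

4.5971 kJ


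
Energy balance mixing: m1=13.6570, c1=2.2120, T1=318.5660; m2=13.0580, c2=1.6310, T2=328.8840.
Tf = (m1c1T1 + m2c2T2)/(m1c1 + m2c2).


num = 16628.0900
den = 51.5069
Tf = 322.8324 K

322.8324 K


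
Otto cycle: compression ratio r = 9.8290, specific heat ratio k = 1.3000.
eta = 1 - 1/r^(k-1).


r^(k-1) = 1.9850
eta = 1 - 1/1.9850 = 0.4962 = 49.6213%

49.6213%


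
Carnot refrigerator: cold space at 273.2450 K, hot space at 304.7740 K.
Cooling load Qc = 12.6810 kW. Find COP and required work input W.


COP = 273.2450 / 31.5290 = 8.6665
W = 12.6810 / 8.6665 = 1.4632 kW

COP = 8.6665, W = 1.4632 kW


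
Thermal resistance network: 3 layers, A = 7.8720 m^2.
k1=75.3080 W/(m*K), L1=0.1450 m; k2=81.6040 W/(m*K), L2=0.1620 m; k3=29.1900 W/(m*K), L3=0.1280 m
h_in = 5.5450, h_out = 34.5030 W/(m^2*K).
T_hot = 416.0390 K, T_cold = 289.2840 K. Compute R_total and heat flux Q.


R_conv_in = 1/(5.5450*7.8720) = 0.0229
R_1 = 0.1450/(75.3080*7.8720) = 0.0002
R_2 = 0.1620/(81.6040*7.8720) = 0.0003
R_3 = 0.1280/(29.1900*7.8720) = 0.0006
R_conv_out = 1/(34.5030*7.8720) = 0.0037
R_total = 0.0276 K/W
Q = 126.7550 / 0.0276 = 4585.0992 W

R_total = 0.0276 K/W, Q = 4585.0992 W


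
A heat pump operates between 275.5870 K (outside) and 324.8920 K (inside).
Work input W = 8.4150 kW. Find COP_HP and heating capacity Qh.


COP = 324.8920 / 49.3050 = 6.5894
Qh = 6.5894 * 8.4150 = 55.4501 kW

COP = 6.5894, Qh = 55.4501 kW


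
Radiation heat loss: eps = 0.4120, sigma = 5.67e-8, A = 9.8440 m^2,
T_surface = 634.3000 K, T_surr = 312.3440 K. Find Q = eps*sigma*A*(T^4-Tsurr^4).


T^4 = 1.6187e+11
Tsurr^4 = 9.5177e+09
Q = 0.4120 * 5.67e-8 * 9.8440 * 1.5236e+11 = 35035.9673 W

35035.9673 W


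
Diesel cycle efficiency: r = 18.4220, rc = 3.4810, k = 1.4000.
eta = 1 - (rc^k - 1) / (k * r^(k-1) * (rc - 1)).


r^(k-1) = 3.2073
rc^k = 5.7330
eta = 0.5751 = 57.5135%

57.5135%


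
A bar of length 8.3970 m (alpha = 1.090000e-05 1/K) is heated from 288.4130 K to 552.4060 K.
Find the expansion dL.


dT = 263.9930 K
dL = 1.090000e-05 * 8.3970 * 263.9930 = 0.024163 m
L_final = 8.421163 m

dL = 0.024163 m


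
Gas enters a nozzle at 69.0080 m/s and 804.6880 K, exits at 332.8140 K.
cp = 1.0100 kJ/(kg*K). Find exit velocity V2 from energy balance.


dT = 471.8740 K
2*cp*1000*dT = 953185.4800
V1^2 = 4762.1041
V2 = sqrt(957947.5841) = 978.7480 m/s

978.7480 m/s


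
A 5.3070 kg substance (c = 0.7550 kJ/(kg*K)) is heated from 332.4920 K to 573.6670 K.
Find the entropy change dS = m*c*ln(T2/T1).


T2/T1 = 1.7254
ln(T2/T1) = 0.5454
dS = 5.3070 * 0.7550 * 0.5454 = 2.1854 kJ/K

2.1854 kJ/K


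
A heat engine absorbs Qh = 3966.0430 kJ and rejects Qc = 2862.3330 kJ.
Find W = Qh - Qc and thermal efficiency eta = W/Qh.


W = 3966.0430 - 2862.3330 = 1103.7100 kJ
eta = 1103.7100 / 3966.0430 = 0.2783 = 27.8290%

W = 1103.7100 kJ, eta = 27.8290%


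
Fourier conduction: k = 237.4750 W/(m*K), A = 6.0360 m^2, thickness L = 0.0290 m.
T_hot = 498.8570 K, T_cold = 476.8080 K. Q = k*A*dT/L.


dT = 22.0490 K
Q = 237.4750 * 6.0360 * 22.0490 / 0.0290 = 1089828.1640 W

1089828.1640 W


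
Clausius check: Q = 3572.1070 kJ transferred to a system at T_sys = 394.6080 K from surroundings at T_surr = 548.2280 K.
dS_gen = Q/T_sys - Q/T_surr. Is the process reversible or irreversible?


dS_sys = 3572.1070/394.6080 = 9.0523 kJ/K
dS_surr = -3572.1070/548.2280 = -6.5157 kJ/K
dS_gen = 9.0523 - 6.5157 = 2.5366 kJ/K (irreversible)

dS_gen = 2.5366 kJ/K, irreversible


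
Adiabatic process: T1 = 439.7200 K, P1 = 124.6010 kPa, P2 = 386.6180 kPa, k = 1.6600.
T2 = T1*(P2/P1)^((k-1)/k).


(k-1)/k = 0.3976
(P2/P1)^exp = 1.5686
T2 = 439.7200 * 1.5686 = 689.7560 K

689.7560 K


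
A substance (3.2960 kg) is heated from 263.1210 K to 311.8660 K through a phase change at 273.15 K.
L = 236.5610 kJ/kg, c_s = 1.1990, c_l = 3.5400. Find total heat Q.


Q1 (sensible, solid) = 3.2960 * 1.1990 * 10.0290 = 39.6336 kJ
Q2 (latent) = 3.2960 * 236.5610 = 779.7051 kJ
Q3 (sensible, liquid) = 3.2960 * 3.5400 * 38.7160 = 451.7321 kJ
Q_total = 1271.0708 kJ

1271.0708 kJ


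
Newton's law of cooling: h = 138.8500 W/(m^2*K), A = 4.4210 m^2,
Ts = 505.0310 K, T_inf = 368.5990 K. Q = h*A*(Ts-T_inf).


dT = 136.4320 K
Q = 138.8500 * 4.4210 * 136.4320 = 83749.5813 W

83749.5813 W


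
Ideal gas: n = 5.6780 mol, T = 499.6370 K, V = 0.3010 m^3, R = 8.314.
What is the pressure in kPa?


P = nRT/V = 5.6780 * 8.314 * 499.6370 / 0.3010
= 23586.3099 / 0.3010 = 78359.8335 Pa = 78.3598 kPa

78.3598 kPa


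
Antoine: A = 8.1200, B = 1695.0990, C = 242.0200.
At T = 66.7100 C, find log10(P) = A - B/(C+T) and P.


C+T = 308.7300
B/(C+T) = 5.4906
log10(P) = 8.1200 - 5.4906 = 2.6294
P = 10^2.6294 = 426.0349 mmHg

426.0349 mmHg


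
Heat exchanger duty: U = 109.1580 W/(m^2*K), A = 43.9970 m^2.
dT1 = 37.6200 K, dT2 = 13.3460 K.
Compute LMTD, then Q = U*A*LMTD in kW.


LMTD = 23.4233 K
Q = 109.1580 * 43.9970 * 23.4233 = 112493.2530 W = 112.4933 kW

112.4933 kW


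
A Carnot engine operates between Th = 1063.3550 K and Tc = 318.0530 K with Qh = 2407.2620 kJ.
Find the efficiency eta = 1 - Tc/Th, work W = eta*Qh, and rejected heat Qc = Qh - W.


eta = 1 - 318.0530/1063.3550 = 0.7009
W = 0.7009 * 2407.2620 = 1687.2420 kJ
Qc = 2407.2620 - 1687.2420 = 720.0200 kJ

eta = 70.0897%, W = 1687.2420 kJ, Qc = 720.0200 kJ


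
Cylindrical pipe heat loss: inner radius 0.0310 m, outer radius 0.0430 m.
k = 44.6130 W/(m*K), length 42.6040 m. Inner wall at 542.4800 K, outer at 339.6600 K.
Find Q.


dT = 202.8200 K
ln(ro/ri) = 0.3272
Q = 2*pi*44.6130*42.6040*202.8200 / 0.3272 = 7402390.9689 W

7402390.9689 W


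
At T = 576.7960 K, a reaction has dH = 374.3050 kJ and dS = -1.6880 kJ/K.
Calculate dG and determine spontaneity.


T*dS = 576.7960 * -1.6880 = -973.6316 kJ
dG = 374.3050 + 973.6316 = 1347.9366 kJ (non-spontaneous)

dG = 1347.9366 kJ, non-spontaneous


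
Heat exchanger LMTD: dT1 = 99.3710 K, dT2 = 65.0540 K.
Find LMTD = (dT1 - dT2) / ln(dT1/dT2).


dT1/dT2 = 1.5275
ln(dT1/dT2) = 0.4236
LMTD = 34.3170 / 0.4236 = 81.0046 K

81.0046 K


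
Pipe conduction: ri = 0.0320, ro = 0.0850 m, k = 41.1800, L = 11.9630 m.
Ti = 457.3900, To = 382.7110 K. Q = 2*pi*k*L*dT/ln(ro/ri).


dT = 74.6790 K
ln(ro/ri) = 0.9769
Q = 2*pi*41.1800*11.9630*74.6790 / 0.9769 = 236618.0505 W

236618.0505 W


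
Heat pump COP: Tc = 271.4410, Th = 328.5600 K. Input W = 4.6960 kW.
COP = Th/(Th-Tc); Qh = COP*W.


COP = 328.5600 / 57.1190 = 5.7522
Qh = 5.7522 * 4.6960 = 27.0123 kW

COP = 5.7522, Qh = 27.0123 kW


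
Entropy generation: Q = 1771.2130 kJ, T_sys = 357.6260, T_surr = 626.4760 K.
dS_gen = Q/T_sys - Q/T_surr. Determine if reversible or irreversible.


dS_sys = 1771.2130/357.6260 = 4.9527 kJ/K
dS_surr = -1771.2130/626.4760 = -2.8273 kJ/K
dS_gen = 4.9527 - 2.8273 = 2.1254 kJ/K (irreversible)

dS_gen = 2.1254 kJ/K, irreversible


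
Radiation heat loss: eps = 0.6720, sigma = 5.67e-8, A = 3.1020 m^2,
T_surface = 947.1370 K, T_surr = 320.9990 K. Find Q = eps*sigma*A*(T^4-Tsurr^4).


T^4 = 8.0473e+11
Tsurr^4 = 1.0617e+10
Q = 0.6720 * 5.67e-8 * 3.1020 * 7.9411e+11 = 93859.2957 W

93859.2957 W


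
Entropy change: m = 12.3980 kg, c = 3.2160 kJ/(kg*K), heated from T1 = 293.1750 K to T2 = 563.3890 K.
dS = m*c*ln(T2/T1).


T2/T1 = 1.9217
ln(T2/T1) = 0.6532
dS = 12.3980 * 3.2160 * 0.6532 = 26.0444 kJ/K

26.0444 kJ/K


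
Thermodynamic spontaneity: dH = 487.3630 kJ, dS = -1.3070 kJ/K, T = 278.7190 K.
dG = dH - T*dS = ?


T*dS = 278.7190 * -1.3070 = -364.2857 kJ
dG = 487.3630 + 364.2857 = 851.6487 kJ (non-spontaneous)

dG = 851.6487 kJ, non-spontaneous


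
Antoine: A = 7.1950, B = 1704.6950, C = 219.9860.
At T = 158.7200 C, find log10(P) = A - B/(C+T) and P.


C+T = 378.7060
B/(C+T) = 4.5014
log10(P) = 7.1950 - 4.5014 = 2.6936
P = 10^2.6936 = 493.8922 mmHg

493.8922 mmHg


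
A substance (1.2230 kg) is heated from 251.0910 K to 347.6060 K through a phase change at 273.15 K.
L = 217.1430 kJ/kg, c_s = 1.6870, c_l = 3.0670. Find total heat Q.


Q1 (sensible, solid) = 1.2230 * 1.6870 * 22.0590 = 45.5122 kJ
Q2 (latent) = 1.2230 * 217.1430 = 265.5659 kJ
Q3 (sensible, liquid) = 1.2230 * 3.0670 * 74.4560 = 279.2801 kJ
Q_total = 590.3581 kJ

590.3581 kJ


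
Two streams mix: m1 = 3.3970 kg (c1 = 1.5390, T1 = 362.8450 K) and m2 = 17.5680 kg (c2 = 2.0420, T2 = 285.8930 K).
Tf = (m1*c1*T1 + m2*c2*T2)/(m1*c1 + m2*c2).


num = 12153.0318
den = 41.1018
Tf = 295.6810 K

295.6810 K


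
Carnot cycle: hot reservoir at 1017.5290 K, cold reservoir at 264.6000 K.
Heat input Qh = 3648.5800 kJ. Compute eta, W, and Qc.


eta = 1 - 264.6000/1017.5290 = 0.7400
W = 0.7400 * 3648.5800 = 2699.7970 kJ
Qc = 3648.5800 - 2699.7970 = 948.7830 kJ

eta = 73.9958%, W = 2699.7970 kJ, Qc = 948.7830 kJ


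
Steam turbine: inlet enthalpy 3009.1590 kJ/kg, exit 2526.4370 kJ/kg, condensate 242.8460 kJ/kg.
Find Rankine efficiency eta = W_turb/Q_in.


W = 482.7220 kJ/kg
Q_in = 2766.3130 kJ/kg
eta = 0.1745 = 17.4500%

eta = 17.4500%


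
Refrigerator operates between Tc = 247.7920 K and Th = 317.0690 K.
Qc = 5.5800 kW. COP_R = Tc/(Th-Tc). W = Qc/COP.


COP = 247.7920 / 69.2770 = 3.5768
W = 5.5800 / 3.5768 = 1.5600 kW

COP = 3.5768, W = 1.5600 kW


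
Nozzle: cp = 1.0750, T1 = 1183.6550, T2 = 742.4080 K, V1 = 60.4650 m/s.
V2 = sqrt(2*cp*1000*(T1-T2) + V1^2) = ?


dT = 441.2470 K
2*cp*1000*dT = 948681.0500
V1^2 = 3656.0162
V2 = sqrt(952337.0662) = 975.8776 m/s

975.8776 m/s


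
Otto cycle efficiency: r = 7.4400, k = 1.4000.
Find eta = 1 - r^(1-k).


r^(k-1) = 2.2317
eta = 1 - 1/2.2317 = 0.5519 = 55.1904%

55.1904%


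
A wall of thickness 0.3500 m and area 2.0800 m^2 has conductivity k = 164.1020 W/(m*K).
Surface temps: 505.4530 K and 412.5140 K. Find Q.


dT = 92.9390 K
Q = 164.1020 * 2.0800 * 92.9390 / 0.3500 = 90637.3418 W

90637.3418 W


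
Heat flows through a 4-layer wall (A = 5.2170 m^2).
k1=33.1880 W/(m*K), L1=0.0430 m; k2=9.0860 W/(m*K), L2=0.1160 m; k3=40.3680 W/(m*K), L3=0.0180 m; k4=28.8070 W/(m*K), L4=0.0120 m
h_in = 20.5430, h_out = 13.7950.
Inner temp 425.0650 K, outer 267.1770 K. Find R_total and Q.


R_conv_in = 1/(20.5430*5.2170) = 0.0093
R_1 = 0.0430/(33.1880*5.2170) = 0.0002
R_2 = 0.1160/(9.0860*5.2170) = 0.0024
R_3 = 0.0180/(40.3680*5.2170) = 8.5470e-05
R_4 = 0.0120/(28.8070*5.2170) = 7.9848e-05
R_conv_out = 1/(13.7950*5.2170) = 0.0139
R_total = 0.0261 K/W
Q = 157.8880 / 0.0261 = 6052.4726 W

R_total = 0.0261 K/W, Q = 6052.4726 W


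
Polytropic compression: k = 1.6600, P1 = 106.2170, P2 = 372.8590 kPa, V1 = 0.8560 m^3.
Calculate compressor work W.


(k-1)/k = 0.3976
(P2/P1)^exp = 1.6475
W = 2.5152 * 106.2170 * 0.8560 * (1.6475 - 1) = 148.0722 kJ

148.0722 kJ


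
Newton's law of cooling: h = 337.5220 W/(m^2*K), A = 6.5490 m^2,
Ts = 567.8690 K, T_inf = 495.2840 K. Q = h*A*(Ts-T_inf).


dT = 72.5850 K
Q = 337.5220 * 6.5490 * 72.5850 = 160444.1761 W

160444.1761 W


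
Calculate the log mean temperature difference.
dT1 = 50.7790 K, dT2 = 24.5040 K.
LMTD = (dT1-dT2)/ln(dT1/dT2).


dT1/dT2 = 2.0723
ln(dT1/dT2) = 0.7286
LMTD = 26.2750 / 0.7286 = 36.0600 K

36.0600 K


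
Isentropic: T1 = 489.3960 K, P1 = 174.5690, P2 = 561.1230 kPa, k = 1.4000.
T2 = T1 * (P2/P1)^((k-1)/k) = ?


(k-1)/k = 0.2857
(P2/P1)^exp = 1.3960
T2 = 489.3960 * 1.3960 = 683.1932 K

683.1932 K


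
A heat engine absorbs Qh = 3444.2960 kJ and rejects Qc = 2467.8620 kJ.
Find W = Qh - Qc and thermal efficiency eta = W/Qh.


W = 3444.2960 - 2467.8620 = 976.4340 kJ
eta = 976.4340 / 3444.2960 = 0.2835 = 28.3493%

W = 976.4340 kJ, eta = 28.3493%


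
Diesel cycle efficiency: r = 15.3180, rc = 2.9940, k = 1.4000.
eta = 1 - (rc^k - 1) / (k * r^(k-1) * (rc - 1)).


r^(k-1) = 2.9791
rc^k = 4.6425
eta = 0.5620 = 56.2008%

56.2008%


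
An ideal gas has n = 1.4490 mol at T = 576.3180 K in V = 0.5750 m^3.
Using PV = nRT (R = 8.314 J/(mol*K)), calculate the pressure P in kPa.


P = nRT/V = 1.4490 * 8.314 * 576.3180 / 0.5750
= 6942.8949 / 0.5750 = 12074.5998 Pa = 12.0746 kPa

12.0746 kPa


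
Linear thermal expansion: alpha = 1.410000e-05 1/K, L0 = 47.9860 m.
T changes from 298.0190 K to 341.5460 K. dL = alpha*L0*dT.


dT = 43.5270 K
dL = 1.410000e-05 * 47.9860 * 43.5270 = 0.029450 m
L_final = 48.015450 m

dL = 0.029450 m


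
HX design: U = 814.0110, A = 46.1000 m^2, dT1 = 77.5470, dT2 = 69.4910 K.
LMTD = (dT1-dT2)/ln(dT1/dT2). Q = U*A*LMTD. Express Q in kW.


LMTD = 73.4454 K
Q = 814.0110 * 46.1000 * 73.4454 = 2756104.4412 W = 2756.1044 kW

2756.1044 kW


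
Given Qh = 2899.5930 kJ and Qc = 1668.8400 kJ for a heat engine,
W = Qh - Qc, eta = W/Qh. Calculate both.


W = 2899.5930 - 1668.8400 = 1230.7530 kJ
eta = 1230.7530 / 2899.5930 = 0.4245 = 42.4457%

W = 1230.7530 kJ, eta = 42.4457%


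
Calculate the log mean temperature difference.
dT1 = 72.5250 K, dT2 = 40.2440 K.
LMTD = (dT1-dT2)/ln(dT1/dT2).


dT1/dT2 = 1.8021
ln(dT1/dT2) = 0.5890
LMTD = 32.2810 / 0.5890 = 54.8092 K

54.8092 K


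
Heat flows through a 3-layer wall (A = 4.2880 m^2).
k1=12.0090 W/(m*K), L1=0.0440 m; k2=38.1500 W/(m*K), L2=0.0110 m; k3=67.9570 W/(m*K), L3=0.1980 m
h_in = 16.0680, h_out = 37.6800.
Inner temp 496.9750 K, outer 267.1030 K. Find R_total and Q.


R_conv_in = 1/(16.0680*4.2880) = 0.0145
R_1 = 0.0440/(12.0090*4.2880) = 0.0009
R_2 = 0.0110/(38.1500*4.2880) = 6.7242e-05
R_3 = 0.1980/(67.9570*4.2880) = 0.0007
R_conv_out = 1/(37.6800*4.2880) = 0.0062
R_total = 0.0223 K/W
Q = 229.8720 / 0.0223 = 10306.1957 W

R_total = 0.0223 K/W, Q = 10306.1957 W


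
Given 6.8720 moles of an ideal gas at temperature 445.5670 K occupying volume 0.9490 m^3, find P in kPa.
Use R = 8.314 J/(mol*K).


P = nRT/V = 6.8720 * 8.314 * 445.5670 / 0.9490
= 25456.9394 / 0.9490 = 26825.0152 Pa = 26.8250 kPa

26.8250 kPa


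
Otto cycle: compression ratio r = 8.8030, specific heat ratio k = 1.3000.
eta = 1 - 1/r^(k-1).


r^(k-1) = 1.9204
eta = 1 - 1/1.9204 = 0.4793 = 47.9272%

47.9272%


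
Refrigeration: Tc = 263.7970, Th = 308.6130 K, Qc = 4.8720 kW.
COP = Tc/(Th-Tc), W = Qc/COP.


COP = 263.7970 / 44.8160 = 5.8862
W = 4.8720 / 5.8862 = 0.8277 kW

COP = 5.8862, W = 0.8277 kW


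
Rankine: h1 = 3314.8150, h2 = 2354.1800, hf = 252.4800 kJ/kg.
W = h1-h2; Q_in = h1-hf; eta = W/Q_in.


W = 960.6350 kJ/kg
Q_in = 3062.3350 kJ/kg
eta = 0.3137 = 31.3694%

eta = 31.3694%


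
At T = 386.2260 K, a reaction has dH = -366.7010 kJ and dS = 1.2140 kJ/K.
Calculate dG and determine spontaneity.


T*dS = 386.2260 * 1.2140 = 468.8784 kJ
dG = -366.7010 - 468.8784 = -835.5794 kJ (spontaneous)

dG = -835.5794 kJ, spontaneous


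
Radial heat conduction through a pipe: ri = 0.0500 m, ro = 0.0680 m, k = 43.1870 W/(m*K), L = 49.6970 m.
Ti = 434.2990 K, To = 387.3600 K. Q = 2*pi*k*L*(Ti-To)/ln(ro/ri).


dT = 46.9390 K
ln(ro/ri) = 0.3075
Q = 2*pi*43.1870*49.6970*46.9390 / 0.3075 = 2058606.7888 W

2058606.7888 W


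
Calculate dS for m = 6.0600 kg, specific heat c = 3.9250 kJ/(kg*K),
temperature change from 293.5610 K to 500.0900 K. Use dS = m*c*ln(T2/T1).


T2/T1 = 1.7035
ln(T2/T1) = 0.5327
dS = 6.0600 * 3.9250 * 0.5327 = 12.6706 kJ/K

12.6706 kJ/K


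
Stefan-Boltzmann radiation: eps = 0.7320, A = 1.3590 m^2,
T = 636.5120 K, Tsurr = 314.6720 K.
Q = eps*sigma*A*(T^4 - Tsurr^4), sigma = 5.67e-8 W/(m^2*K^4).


T^4 = 1.6414e+11
Tsurr^4 = 9.8047e+09
Q = 0.7320 * 5.67e-8 * 1.3590 * 1.5434e+11 = 8705.4595 W

8705.4595 W


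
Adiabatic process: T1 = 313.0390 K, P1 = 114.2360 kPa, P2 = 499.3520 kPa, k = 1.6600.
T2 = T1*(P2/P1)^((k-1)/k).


(k-1)/k = 0.3976
(P2/P1)^exp = 1.7976
T2 = 313.0390 * 1.7976 = 562.7252 K

562.7252 K
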